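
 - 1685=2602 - 4287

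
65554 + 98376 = 163930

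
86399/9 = 86399/9 = 9599.89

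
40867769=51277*797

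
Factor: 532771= 532771^1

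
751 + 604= 1355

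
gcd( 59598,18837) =63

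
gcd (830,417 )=1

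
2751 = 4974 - 2223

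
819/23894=63/1838 = 0.03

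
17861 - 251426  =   - 233565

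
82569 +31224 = 113793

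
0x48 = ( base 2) 1001000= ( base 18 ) 40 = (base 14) 52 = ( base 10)72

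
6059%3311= 2748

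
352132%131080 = 89972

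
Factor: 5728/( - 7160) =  - 4/5=- 2^2*5^( - 1)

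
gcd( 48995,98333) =1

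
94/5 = 18+4/5=18.80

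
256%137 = 119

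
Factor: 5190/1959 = 2^1 *5^1 * 173^1*653^ ( - 1) = 1730/653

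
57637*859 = 49510183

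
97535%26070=19325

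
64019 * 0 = 0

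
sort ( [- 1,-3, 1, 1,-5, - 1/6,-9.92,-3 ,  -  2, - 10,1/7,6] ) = [  -  10, - 9.92,-5, - 3, - 3, - 2, - 1, -1/6,  1/7,1, 1, 6]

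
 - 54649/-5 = 10929+4/5 = 10929.80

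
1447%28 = 19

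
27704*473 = 13103992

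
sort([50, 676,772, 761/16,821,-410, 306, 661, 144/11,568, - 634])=[ - 634, - 410, 144/11, 761/16,50, 306,  568, 661, 676, 772, 821 ]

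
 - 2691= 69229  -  71920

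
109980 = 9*12220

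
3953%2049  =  1904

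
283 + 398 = 681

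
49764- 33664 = 16100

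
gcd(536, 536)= 536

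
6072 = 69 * 88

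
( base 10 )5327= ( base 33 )4te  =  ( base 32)56F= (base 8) 12317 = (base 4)1103033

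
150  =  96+54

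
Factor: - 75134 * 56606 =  - 4253035204 =- 2^2*11^1*31^1*83^1*37567^1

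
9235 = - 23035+32270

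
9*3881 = 34929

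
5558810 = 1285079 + 4273731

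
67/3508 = 67/3508 =0.02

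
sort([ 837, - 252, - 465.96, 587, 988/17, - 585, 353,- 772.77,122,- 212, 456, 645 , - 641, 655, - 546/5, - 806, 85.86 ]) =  [ - 806,  -  772.77, - 641, - 585, - 465.96, - 252, - 212, - 546/5, 988/17 , 85.86, 122, 353,456, 587,645, 655,837] 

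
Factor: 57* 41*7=16359=3^1 * 7^1*19^1 * 41^1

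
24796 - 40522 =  - 15726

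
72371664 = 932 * 77652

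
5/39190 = 1/7838  =  0.00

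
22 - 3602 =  - 3580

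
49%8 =1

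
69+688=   757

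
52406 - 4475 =47931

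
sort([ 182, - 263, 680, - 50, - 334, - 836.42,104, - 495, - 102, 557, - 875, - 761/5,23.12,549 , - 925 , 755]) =[  -  925, - 875,-836.42, - 495,-334, - 263, - 761/5,-102, - 50, 23.12, 104, 182, 549, 557, 680, 755 ]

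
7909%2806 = 2297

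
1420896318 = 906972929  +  513923389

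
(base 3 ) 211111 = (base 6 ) 2451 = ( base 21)17j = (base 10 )607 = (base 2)1001011111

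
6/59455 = 6/59455= 0.00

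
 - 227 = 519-746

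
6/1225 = 6/1225= 0.00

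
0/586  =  0 =0.00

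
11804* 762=8994648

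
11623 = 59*197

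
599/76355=599/76355 = 0.01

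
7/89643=7/89643=0.00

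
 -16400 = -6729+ - 9671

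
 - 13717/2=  -13717/2= - 6858.50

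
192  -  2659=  - 2467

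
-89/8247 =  - 1 + 8158/8247 = -0.01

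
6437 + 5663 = 12100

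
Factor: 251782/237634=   961/907 = 31^2 * 907^( - 1 ) 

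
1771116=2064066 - 292950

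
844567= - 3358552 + 4203119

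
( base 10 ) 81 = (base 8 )121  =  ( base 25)36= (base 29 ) 2n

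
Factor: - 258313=  -  11^1*23^1*1021^1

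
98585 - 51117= 47468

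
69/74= 69/74 = 0.93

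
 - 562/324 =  - 2 + 43/162 = -1.73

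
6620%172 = 84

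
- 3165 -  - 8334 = 5169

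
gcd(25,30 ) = 5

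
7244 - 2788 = 4456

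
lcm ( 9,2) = 18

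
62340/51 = 1222 + 6/17 =1222.35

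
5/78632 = 5/78632 = 0.00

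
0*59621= 0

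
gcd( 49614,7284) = 6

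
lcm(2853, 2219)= 19971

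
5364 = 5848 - 484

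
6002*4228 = 25376456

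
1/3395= 1/3395 = 0.00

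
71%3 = 2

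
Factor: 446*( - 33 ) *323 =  - 2^1*3^1* 11^1*17^1  *19^1*223^1  =  - 4753914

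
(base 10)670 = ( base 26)pk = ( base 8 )1236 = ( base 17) 257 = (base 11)55a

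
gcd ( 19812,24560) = 4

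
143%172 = 143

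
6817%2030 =727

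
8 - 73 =  -  65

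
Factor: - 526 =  - 2^1*263^1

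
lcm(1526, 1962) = 13734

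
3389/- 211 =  - 3389/211= - 16.06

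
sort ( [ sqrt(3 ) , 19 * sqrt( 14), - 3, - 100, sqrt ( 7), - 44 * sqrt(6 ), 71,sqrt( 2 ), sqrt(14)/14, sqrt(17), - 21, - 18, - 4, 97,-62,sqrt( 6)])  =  [-44 * sqrt( 6 ), - 100, - 62, - 21, - 18, - 4,-3, sqrt(14) /14, sqrt(2), sqrt( 3 ),sqrt(6 ), sqrt(7),sqrt(17 ), 71,19 * sqrt(14 ), 97]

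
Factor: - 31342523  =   - 839^1 * 37357^1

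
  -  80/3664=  - 5/229 = - 0.02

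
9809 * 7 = 68663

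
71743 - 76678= - 4935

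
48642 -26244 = 22398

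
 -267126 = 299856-566982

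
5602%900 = 202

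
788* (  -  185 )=-145780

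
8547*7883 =67376001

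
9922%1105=1082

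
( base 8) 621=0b110010001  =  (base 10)401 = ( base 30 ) db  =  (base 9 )485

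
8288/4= 2072 = 2072.00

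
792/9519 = 264/3173=0.08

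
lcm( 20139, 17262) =120834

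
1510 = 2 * 755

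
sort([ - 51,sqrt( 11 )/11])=[ - 51, sqrt(11 ) /11]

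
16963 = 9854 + 7109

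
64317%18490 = 8847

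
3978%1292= 102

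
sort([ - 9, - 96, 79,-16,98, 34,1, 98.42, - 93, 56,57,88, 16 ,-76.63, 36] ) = [  -  96, - 93 ,  -  76.63, -16 ,  -  9,1,16, 34, 36, 56,57,79, 88, 98,98.42]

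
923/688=923/688 = 1.34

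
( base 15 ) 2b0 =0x267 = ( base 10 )615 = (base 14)31D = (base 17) 223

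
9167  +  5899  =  15066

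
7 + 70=77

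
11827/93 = 127 + 16/93 = 127.17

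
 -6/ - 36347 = 6/36347= 0.00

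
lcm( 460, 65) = 5980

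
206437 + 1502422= 1708859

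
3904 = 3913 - 9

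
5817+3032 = 8849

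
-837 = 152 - 989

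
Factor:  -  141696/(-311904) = 164/361 = 2^2*19^(- 2)*41^1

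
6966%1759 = 1689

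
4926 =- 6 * ( - 821)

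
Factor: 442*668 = 295256 =2^3*13^1*17^1*167^1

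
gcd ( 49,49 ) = 49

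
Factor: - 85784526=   -  2^1*3^2* 23^1*109^1* 1901^1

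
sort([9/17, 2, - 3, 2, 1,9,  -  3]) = [ - 3, - 3, 9/17,1, 2, 2, 9] 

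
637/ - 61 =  - 637/61  =  - 10.44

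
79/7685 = 79/7685 = 0.01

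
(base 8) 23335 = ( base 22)KC5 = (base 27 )dhd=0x26dd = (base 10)9949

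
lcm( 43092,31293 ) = 2628612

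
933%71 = 10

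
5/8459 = 5/8459 = 0.00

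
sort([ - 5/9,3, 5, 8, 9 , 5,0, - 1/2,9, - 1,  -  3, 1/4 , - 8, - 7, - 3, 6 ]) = [ - 8, - 7,-3, - 3 , - 1, - 5/9, - 1/2, 0, 1/4, 3,5, 5,6 , 8, 9, 9]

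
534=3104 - 2570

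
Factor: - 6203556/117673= - 2^2*3^2*117673^( - 1 )*172321^1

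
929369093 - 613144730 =316224363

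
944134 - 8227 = 935907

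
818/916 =409/458=0.89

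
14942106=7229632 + 7712474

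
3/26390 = 3/26390 = 0.00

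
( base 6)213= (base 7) 144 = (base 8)121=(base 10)81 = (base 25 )36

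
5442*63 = 342846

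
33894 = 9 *3766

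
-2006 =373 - 2379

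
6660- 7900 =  - 1240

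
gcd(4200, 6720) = 840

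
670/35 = 19  +  1/7  =  19.14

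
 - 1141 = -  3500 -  - 2359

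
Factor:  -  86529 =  - 3^1*28843^1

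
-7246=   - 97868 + 90622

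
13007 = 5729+7278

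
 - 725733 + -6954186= - 7679919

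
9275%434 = 161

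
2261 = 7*323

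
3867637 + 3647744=7515381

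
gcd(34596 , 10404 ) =36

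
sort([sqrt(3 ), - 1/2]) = [ - 1/2,sqrt( 3)] 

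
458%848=458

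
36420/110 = 3642/11 = 331.09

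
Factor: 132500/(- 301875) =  - 2^2*3^( - 1)*7^(- 1)*23^( - 1 )*53^1 = - 212/483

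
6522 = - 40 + 6562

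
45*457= 20565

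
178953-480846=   -  301893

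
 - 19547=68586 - 88133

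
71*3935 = 279385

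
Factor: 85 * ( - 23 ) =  - 1955 = - 5^1 * 17^1*23^1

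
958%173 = 93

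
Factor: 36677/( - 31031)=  - 7^(-1 )*11^( - 1 )*13^( - 1)*31^ ( - 1)*36677^1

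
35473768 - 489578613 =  - 454104845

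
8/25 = 8/25= 0.32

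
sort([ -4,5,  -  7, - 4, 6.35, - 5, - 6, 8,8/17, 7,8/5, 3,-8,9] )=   [ - 8 , - 7, - 6, - 5, - 4, - 4,  8/17, 8/5,3,  5, 6.35, 7 , 8  ,  9] 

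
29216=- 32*( - 913 ) 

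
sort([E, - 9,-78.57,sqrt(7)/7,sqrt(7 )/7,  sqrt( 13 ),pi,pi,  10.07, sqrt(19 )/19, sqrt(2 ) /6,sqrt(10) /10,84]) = [-78.57,-9, sqrt(19 ) /19, sqrt(2)/6,sqrt( 10)/10,  sqrt(7 )/7, sqrt ( 7)/7, E, pi, pi, sqrt ( 13 ) , 10.07, 84] 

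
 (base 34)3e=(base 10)116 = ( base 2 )1110100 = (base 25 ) 4g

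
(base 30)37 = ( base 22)49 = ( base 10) 97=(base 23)45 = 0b1100001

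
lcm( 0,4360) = 0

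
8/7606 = 4/3803 = 0.00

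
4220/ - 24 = - 1055/6 = -  175.83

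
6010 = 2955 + 3055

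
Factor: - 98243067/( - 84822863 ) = 3^1*13^1*173^1*227^(-1)*14561^1*373669^( - 1)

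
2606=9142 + -6536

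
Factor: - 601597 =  - 19^1*31663^1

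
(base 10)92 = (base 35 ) 2m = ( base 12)78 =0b1011100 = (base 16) 5c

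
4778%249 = 47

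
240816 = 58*4152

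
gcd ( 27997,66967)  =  1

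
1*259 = 259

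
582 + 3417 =3999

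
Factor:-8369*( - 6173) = 51661837 = 6173^1*8369^1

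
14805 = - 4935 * ( - 3) 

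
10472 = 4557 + 5915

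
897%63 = 15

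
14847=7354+7493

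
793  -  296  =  497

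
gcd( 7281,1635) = 3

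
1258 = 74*17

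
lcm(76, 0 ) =0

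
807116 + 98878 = 905994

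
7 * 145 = 1015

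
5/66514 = 5/66514 = 0.00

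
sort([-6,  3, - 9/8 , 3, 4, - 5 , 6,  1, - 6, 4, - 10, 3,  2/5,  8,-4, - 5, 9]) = [- 10,  -  6, - 6, - 5, - 5, - 4, - 9/8,  2/5,  1 , 3, 3,3, 4,4 , 6, 8  ,  9]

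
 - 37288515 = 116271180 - 153559695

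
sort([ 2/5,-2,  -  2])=[ - 2 , - 2, 2/5 ] 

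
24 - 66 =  - 42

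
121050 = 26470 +94580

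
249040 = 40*6226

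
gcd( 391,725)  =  1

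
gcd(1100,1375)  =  275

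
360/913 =360/913 = 0.39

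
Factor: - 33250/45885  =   - 2^1 * 3^( - 1 )*5^2 * 23^( - 1 ) = - 50/69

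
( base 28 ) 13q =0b1101111110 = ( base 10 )894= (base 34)QA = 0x37e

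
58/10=29/5=5.80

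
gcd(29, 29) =29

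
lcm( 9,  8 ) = 72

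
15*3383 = 50745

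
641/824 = 641/824 = 0.78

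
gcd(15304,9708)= 4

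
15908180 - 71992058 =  - 56083878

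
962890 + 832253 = 1795143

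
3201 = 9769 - 6568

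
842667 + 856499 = 1699166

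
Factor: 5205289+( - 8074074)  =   - 2868785 = - 5^1*573757^1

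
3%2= 1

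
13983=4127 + 9856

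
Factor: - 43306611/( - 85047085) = 3^1*5^(-1)  *613^1*2281^( -1 )*7457^( - 1 )* 23549^1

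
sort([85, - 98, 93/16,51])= [ - 98,93/16,51,85]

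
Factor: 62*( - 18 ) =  - 2^2*3^2*31^1 = - 1116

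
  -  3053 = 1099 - 4152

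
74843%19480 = 16403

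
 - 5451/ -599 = 9 + 60/599 = 9.10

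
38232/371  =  103 + 19/371= 103.05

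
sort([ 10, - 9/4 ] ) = [ - 9/4,  10 ] 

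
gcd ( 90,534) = 6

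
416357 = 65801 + 350556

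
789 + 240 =1029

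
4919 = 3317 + 1602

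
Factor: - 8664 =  - 2^3*3^1*19^2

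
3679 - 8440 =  - 4761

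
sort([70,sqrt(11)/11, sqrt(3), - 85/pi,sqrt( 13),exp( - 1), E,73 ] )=[ - 85/pi,sqrt(11 ) /11,exp( - 1),  sqrt (3), E , sqrt(13 ),70, 73] 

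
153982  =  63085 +90897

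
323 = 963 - 640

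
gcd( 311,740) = 1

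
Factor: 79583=7^1*11369^1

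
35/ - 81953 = -1+81918/81953  =  - 0.00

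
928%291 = 55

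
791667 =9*87963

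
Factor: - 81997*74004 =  - 2^2 * 3^1*7^1*167^1*491^1*881^1 = - 6068105988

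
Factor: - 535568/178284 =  - 748/249 =- 2^2*3^( - 1 )*11^1*17^1*83^( - 1 )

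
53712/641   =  83 + 509/641= 83.79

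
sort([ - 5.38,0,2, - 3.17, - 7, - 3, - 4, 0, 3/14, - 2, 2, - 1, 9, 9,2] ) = [ - 7, - 5.38, - 4, - 3.17, - 3,-2, - 1, 0, 0,3/14, 2, 2, 2, 9, 9 ] 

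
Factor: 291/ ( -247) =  - 3^1*13^( - 1)  *19^( - 1)*97^1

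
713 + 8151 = 8864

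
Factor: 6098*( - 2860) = -17440280 = - 2^3*5^1 * 11^1*13^1*3049^1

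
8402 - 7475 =927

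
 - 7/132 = - 7/132 = - 0.05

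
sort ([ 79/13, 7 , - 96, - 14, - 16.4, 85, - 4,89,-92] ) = [ - 96, - 92,-16.4, - 14, - 4,79/13, 7,85, 89 ]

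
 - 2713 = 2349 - 5062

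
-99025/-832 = 99025/832 = 119.02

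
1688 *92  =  155296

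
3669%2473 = 1196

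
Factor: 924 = 2^2*3^1*7^1*11^1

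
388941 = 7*55563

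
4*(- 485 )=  - 1940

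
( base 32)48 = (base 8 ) 210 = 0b10001000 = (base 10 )136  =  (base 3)12001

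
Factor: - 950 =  - 2^1*5^2*19^1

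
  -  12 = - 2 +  -10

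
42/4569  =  14/1523  =  0.01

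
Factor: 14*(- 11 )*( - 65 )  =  2^1*5^1 * 7^1*11^1*13^1 = 10010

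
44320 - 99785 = - 55465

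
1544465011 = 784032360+760432651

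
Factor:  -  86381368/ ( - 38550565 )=2^3 * 5^ ( - 1 )*61^1*157^ (-1 )*49109^( - 1 )*177011^1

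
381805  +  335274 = 717079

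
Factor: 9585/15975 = 3^1*5^( - 1) = 3/5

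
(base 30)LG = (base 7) 1612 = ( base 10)646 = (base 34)J0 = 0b1010000110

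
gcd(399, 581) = 7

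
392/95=392/95 =4.13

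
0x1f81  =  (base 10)8065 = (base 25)cmf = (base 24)E01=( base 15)25CA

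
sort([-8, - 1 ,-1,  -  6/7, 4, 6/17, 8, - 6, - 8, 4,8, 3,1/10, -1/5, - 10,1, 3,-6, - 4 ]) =[-10, - 8, - 8 , - 6,-6, - 4, - 1 , - 1,-6/7,-1/5,1/10, 6/17,1 , 3,3, 4,4,8,8]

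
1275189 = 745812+529377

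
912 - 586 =326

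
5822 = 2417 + 3405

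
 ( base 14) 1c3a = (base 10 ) 5148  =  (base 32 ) 50s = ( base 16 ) 141c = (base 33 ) 4O0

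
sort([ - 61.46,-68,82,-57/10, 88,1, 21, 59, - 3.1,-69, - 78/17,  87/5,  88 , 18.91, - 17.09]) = [  -  69, - 68, - 61.46, - 17.09, - 57/10, - 78/17, - 3.1, 1 , 87/5, 18.91, 21,  59 , 82,88,88]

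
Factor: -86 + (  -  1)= -3^1*29^1 =-87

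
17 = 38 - 21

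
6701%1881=1058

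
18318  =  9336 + 8982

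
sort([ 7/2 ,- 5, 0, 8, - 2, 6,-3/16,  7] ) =[ -5  , - 2,  -  3/16,  0,7/2, 6, 7 , 8]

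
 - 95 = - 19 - 76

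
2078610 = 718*2895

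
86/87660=43/43830 = 0.00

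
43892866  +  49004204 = 92897070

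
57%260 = 57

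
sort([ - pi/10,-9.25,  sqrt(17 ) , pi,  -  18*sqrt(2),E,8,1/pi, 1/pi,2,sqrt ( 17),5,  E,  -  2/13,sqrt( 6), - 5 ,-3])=[ - 18*sqrt( 2), - 9.25, - 5, - 3,-pi/10,-2/13,1/pi, 1/pi,2,sqrt( 6),E , E, pi , sqrt( 17),sqrt (17),5,8 ]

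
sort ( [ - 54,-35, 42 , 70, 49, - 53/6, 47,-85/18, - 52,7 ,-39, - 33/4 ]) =[-54,-52,-39,-35, - 53/6,  -  33/4, - 85/18, 7, 42 , 47, 49, 70 ]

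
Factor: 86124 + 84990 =171114= 2^1*3^1*19^2*79^1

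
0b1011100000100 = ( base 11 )4477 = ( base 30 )6gc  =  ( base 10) 5892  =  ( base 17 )136A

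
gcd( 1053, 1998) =27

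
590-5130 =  - 4540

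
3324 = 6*554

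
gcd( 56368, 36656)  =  16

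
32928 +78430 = 111358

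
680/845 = 136/169 = 0.80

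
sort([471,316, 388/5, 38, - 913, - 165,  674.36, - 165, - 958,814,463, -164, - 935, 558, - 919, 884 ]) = [  -  958,- 935, - 919,-913, - 165, - 165,- 164,38 , 388/5, 316,  463,471, 558,674.36 , 814,  884]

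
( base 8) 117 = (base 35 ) 29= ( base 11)72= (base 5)304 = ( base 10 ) 79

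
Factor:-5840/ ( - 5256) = 10/9 = 2^1*3^( - 2 ) * 5^1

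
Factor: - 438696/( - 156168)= 677/241=241^( -1 )*677^1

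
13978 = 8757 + 5221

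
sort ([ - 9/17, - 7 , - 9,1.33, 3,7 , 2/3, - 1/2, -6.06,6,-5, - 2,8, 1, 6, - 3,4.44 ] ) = [ - 9,- 7, - 6.06,-5 , - 3, - 2 ,-9/17, - 1/2,2/3 , 1, 1.33,3,4.44, 6, 6,  7,8]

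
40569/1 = 40569  =  40569.00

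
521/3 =521/3 = 173.67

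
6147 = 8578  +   - 2431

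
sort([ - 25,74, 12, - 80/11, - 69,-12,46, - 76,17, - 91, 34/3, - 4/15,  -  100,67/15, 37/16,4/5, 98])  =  [ - 100, - 91,-76, - 69, - 25, - 12,-80/11, -4/15,4/5,37/16,67/15,34/3 , 12,17,46,74, 98 ] 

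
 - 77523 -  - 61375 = - 16148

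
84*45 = 3780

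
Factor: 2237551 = 2237551^1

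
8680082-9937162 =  - 1257080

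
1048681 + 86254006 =87302687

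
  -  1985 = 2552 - 4537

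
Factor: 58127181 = 3^1*7^3*56489^1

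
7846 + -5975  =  1871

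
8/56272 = 1/7034  =  0.00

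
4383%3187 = 1196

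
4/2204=1/551 = 0.00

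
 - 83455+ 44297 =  - 39158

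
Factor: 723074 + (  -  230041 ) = 139^1*3547^1 = 493033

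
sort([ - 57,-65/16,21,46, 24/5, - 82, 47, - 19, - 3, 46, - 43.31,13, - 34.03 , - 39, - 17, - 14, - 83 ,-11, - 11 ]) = [ - 83, - 82, -57, - 43.31, - 39,-34.03,  -  19, - 17 , - 14 ,- 11, - 11, - 65/16,  -  3,24/5, 13,21,46,  46,47]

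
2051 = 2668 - 617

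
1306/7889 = 1306/7889 = 0.17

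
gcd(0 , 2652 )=2652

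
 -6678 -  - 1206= - 5472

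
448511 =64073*7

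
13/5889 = 1/453 = 0.00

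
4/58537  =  4/58537 =0.00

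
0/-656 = 0/1=- 0.00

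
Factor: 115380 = 2^2*3^2*5^1*641^1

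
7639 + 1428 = 9067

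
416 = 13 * 32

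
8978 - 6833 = 2145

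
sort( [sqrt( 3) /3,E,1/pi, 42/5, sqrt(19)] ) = [ 1/pi,  sqrt(3 ) /3,  E, sqrt ( 19 ), 42/5 ] 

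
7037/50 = 7037/50  =  140.74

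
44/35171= 44/35171 = 0.00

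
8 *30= 240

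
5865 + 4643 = 10508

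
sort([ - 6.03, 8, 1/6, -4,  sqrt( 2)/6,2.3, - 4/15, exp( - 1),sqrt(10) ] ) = [ - 6.03, - 4, - 4/15,  1/6,sqrt(2)/6, exp( - 1 ),2.3,sqrt(10), 8] 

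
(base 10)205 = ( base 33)67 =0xCD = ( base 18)B7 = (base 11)177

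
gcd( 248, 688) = 8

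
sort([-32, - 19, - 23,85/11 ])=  [ - 32, - 23, - 19,85/11 ]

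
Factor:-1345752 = -2^3 * 3^2*18691^1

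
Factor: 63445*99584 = 2^8 * 5^1*389^1*12689^1  =  6318106880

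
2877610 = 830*3467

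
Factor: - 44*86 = -3784 = - 2^3*11^1 * 43^1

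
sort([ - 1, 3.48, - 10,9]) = [ - 10, - 1, 3.48, 9 ]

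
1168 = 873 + 295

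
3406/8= 425 + 3/4 =425.75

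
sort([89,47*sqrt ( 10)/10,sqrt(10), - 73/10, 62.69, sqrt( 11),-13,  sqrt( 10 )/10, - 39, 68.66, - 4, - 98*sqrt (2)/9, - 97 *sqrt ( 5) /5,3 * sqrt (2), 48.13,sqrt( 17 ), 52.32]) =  [-97*sqrt (5 )/5, - 39, - 98*sqrt(2 )/9, - 13 , - 73/10, - 4, sqrt( 10) /10,sqrt(10 ), sqrt(11) , sqrt(17), 3*sqrt( 2),47 * sqrt(10 ) /10, 48.13, 52.32, 62.69, 68.66, 89]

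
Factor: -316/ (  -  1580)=5^ ( - 1 ) = 1/5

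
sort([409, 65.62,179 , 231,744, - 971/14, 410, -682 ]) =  [  -  682, - 971/14,65.62,179, 231, 409, 410,  744]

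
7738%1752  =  730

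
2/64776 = 1/32388  =  0.00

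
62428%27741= 6946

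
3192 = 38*84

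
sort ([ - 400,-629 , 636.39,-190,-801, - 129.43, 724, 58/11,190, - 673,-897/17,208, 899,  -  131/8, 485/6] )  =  [-801,-673,-629, - 400,-190, - 129.43,-897/17, - 131/8, 58/11,485/6,190,208,636.39,724,899 ] 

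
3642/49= 74+16/49 =74.33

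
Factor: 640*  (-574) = -367360 = -  2^8 * 5^1*7^1*41^1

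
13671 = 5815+7856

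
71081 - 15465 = 55616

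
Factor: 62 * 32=2^6*31^1 =1984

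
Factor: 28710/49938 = 165/287 =3^1 * 5^1  *  7^ ( - 1) * 11^1 * 41^( - 1 ) 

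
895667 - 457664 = 438003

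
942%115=22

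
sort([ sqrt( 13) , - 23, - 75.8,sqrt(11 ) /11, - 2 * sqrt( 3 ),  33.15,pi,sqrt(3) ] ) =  [ - 75.8, - 23, - 2*sqrt( 3 ), sqrt(11 ) /11,sqrt( 3),pi,sqrt( 13),33.15]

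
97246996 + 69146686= 166393682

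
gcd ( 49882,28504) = 7126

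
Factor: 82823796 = 2^2*3^4*11^1*17^1*1367^1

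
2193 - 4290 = - 2097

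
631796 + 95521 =727317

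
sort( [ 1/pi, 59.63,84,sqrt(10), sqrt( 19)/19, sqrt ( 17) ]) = [ sqrt(19) /19, 1/pi,sqrt ( 10 ), sqrt( 17),59.63, 84 ] 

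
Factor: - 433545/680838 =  - 2^ ( - 1 )*5^1 * 7^1*53^(-1 )* 2141^( - 1)  *4129^1 = - 144515/226946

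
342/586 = 171/293 = 0.58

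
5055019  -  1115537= 3939482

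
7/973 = 1/139 = 0.01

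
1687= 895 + 792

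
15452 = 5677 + 9775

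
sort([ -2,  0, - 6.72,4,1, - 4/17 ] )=[ - 6.72,  -  2,  -  4/17, 0, 1,4]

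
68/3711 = 68/3711 = 0.02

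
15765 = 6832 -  - 8933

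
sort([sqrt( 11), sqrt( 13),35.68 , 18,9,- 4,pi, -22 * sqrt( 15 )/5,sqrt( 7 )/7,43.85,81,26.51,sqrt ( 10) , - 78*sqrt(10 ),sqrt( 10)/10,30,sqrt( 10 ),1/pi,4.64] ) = [ - 78*sqrt( 10),  -  22 * sqrt(15 ) /5 , -4 , sqrt( 10)/10,1/pi,sqrt (7 )/7,pi,sqrt (10 ),sqrt( 10),  sqrt( 11 ),  sqrt(13),4.64,  9,18,26.51, 30 , 35.68, 43.85,81 ]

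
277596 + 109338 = 386934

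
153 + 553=706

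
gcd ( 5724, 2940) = 12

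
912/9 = 101  +  1/3 = 101.33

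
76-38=38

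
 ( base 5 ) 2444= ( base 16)176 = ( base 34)b0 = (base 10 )374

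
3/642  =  1/214 = 0.00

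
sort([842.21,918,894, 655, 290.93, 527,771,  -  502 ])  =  [ - 502, 290.93 , 527, 655,771 , 842.21,894, 918 ] 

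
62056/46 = 1349 + 1/23 = 1349.04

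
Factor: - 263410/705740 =- 2^( -1)*53^1  *71^ ( - 1 ) = -53/142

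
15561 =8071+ 7490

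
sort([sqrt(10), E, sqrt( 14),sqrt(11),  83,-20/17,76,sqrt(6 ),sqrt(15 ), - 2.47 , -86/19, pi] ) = [ - 86/19, -2.47, - 20/17,sqrt(  6),E , pi,sqrt( 10 ),sqrt(11),sqrt (14),  sqrt (15), 76 , 83 ] 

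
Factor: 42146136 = 2^3*3^3 * 195121^1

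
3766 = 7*538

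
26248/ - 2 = - 13124/1 = - 13124.00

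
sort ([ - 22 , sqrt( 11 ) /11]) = [ - 22, sqrt(11 )/11 ] 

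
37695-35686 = 2009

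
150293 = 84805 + 65488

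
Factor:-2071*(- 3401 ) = 7043471 = 19^2* 109^1*179^1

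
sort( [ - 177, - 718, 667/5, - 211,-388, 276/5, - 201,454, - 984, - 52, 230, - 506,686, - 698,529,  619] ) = [  -  984, - 718 , - 698, -506, - 388,-211 ,-201,-177, - 52, 276/5,667/5, 230 , 454,529,619, 686 ] 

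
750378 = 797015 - 46637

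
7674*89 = 682986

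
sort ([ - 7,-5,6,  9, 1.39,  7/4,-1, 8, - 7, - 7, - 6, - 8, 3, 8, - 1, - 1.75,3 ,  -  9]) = [ - 9, - 8,-7, - 7,-7, - 6, - 5, -1.75, - 1,-1, 1.39, 7/4, 3, 3,  6, 8,8, 9 ]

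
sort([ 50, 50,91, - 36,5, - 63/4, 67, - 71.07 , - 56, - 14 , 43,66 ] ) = [ - 71.07, - 56,- 36, - 63/4, - 14,5 , 43, 50,50,66, 67, 91]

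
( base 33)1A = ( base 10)43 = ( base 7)61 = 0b101011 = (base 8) 53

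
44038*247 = 10877386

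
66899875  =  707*94625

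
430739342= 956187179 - 525447837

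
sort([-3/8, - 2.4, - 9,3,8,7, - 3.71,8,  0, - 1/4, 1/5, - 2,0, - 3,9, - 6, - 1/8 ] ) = [ - 9,-6, - 3.71, - 3, - 2.4, - 2, - 3/8, - 1/4,-1/8, 0,0,1/5  ,  3,7  ,  8,8,9 ]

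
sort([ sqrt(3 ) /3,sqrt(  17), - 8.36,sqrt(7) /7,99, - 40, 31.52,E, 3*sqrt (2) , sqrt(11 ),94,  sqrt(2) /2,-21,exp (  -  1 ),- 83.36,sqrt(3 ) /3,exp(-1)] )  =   [ - 83.36, - 40,-21,-8.36,exp ( - 1),exp(-1), sqrt ( 7)/7,sqrt (3 )/3,sqrt( 3 )/3,sqrt( 2)/2,E, sqrt(11),sqrt( 17),3*sqrt(2 ),31.52,94, 99] 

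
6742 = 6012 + 730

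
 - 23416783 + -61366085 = - 84782868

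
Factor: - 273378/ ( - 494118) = 3^( - 1 ) *7^1*23^1*97^( - 1 ) = 161/291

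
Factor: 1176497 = 7^1 *168071^1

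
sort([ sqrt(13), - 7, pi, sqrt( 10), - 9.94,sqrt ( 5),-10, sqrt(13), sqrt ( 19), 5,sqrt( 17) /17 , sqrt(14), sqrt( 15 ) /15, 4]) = [ - 10, - 9.94, -7, sqrt(17)/17, sqrt(15)/15 , sqrt ( 5 ), pi, sqrt( 10), sqrt( 13), sqrt( 13 ),sqrt ( 14),4, sqrt(19) , 5 ] 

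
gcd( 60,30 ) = 30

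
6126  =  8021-1895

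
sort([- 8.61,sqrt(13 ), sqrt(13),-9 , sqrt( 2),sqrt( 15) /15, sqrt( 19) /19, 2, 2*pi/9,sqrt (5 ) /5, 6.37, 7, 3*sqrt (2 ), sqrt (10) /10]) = [ - 9, - 8.61, sqrt( 19 )/19, sqrt( 15 ) /15,sqrt( 10 )/10,sqrt ( 5) /5, 2*pi/9, sqrt(2), 2, sqrt( 13),sqrt( 13), 3*sqrt(2),  6.37, 7]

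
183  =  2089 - 1906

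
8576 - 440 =8136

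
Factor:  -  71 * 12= - 2^2 * 3^1*71^1= - 852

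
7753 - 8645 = - 892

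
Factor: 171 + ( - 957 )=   -  786 = -2^1*3^1*131^1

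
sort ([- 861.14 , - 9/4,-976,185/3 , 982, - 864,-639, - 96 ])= [ - 976, - 864 , -861.14, - 639, - 96,- 9/4 , 185/3, 982]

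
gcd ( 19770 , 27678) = 3954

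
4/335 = 4/335 = 0.01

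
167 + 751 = 918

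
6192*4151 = 25702992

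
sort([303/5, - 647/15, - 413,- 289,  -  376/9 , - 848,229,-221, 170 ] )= [ - 848,-413,  -  289, - 221,  -  647/15, - 376/9,  303/5,170, 229]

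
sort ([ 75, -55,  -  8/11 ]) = [ - 55, - 8/11,75 ]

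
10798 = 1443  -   - 9355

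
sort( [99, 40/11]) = [ 40/11,99]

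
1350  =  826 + 524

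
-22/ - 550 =1/25 = 0.04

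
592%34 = 14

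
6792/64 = 849/8 = 106.12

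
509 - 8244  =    -  7735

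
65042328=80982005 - 15939677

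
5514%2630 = 254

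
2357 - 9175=  -  6818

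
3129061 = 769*4069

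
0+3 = 3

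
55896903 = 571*97893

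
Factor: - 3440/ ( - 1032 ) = 2^1*3^( - 1 )* 5^1 = 10/3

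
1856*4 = 7424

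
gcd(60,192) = 12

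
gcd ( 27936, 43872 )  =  96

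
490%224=42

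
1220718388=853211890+367506498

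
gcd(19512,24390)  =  4878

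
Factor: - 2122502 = - 2^1*1061251^1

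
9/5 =9/5 =1.80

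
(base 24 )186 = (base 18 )270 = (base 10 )774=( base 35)M4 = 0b1100000110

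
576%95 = 6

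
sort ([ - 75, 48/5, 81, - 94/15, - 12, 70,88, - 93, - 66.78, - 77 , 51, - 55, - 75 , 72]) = [  -  93, - 77, - 75, - 75, - 66.78, - 55, - 12, - 94/15,48/5,51,70,  72,81,88]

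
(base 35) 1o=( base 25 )29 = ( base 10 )59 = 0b111011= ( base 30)1T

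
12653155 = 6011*2105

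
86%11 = 9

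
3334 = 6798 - 3464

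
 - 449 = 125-574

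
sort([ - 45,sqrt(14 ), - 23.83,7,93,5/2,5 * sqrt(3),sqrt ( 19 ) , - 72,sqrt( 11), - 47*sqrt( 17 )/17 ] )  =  [ - 72,-45,  -  23.83, - 47*sqrt(17 ) /17,5/2 , sqrt(11 ),sqrt( 14 ), sqrt (19 ),7,5*sqrt( 3 ),93]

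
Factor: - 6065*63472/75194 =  - 2^3*5^1*7^(-1)*41^( - 1 )*131^( - 1) * 1213^1 * 3967^1   =  - 192478840/37597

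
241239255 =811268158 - 570028903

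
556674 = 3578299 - 3021625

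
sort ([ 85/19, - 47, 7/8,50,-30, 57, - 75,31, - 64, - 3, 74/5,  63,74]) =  [-75,-64,-47, - 30, - 3, 7/8, 85/19,74/5,31, 50, 57 , 63, 74]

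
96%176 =96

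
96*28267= 2713632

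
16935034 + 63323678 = 80258712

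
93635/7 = 13376 + 3/7 = 13376.43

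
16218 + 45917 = 62135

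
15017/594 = 15017/594=25.28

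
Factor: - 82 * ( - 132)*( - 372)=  - 4026528  =  - 2^5*3^2*11^1 * 31^1 * 41^1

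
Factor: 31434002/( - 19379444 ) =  - 15717001/9689722 = - 2^( - 1)*7^ ( - 1) * 227^ ( - 1)*3049^( - 1)*15717001^1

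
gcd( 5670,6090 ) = 210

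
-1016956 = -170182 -846774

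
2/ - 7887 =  -2/7887  =  - 0.00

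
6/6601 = 6/6601 = 0.00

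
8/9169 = 8/9169 = 0.00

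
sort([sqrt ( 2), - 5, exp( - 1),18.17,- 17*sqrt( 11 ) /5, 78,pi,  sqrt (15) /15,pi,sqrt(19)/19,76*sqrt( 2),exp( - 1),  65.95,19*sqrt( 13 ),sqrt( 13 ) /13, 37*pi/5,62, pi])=[ - 17*sqrt( 11)/5, - 5, sqrt(19 )/19,  sqrt(15)/15,sqrt(13) /13,exp( - 1), exp( - 1),  sqrt( 2) , pi,pi, pi,  18.17,37*pi/5, 62, 65.95,19*sqrt( 13 ),78, 76*sqrt(2 )] 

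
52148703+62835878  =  114984581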